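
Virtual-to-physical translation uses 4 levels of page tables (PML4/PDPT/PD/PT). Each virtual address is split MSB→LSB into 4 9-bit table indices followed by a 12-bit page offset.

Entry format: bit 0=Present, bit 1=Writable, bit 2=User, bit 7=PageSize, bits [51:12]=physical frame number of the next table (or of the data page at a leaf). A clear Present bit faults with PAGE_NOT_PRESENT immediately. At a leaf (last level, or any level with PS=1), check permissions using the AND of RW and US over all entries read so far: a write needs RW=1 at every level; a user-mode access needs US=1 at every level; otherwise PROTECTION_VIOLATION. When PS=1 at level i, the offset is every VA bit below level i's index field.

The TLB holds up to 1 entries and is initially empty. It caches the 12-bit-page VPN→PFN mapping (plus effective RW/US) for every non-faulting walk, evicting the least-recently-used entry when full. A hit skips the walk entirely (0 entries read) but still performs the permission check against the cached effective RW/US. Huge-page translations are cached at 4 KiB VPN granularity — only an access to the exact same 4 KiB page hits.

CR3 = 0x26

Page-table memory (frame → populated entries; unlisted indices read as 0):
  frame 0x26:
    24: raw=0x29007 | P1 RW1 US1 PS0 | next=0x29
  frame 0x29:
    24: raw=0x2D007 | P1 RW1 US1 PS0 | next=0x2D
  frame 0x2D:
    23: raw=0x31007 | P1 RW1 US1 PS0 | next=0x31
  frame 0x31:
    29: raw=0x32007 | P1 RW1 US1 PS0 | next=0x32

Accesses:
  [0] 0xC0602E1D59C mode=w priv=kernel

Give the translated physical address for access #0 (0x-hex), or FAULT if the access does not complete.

Trace:
#0 VA=0xC0602E1D59C (w,kernel):
  lvl0: tbl 0x26, slot 24 ⇒ 0x29007 (P1/RW1/US1/PS0)
  lvl1: tbl 0x29, slot 24 ⇒ 0x2D007 (P1/RW1/US1/PS0)
  lvl2: tbl 0x2D, slot 23 ⇒ 0x31007 (P1/RW1/US1/PS0)
  lvl3: tbl 0x31, slot 29 ⇒ 0x32007 (P1/RW1/US1/PS0)
  ✓ 0x3259C  — 4 lookups

Access #0 PA: 0x3259C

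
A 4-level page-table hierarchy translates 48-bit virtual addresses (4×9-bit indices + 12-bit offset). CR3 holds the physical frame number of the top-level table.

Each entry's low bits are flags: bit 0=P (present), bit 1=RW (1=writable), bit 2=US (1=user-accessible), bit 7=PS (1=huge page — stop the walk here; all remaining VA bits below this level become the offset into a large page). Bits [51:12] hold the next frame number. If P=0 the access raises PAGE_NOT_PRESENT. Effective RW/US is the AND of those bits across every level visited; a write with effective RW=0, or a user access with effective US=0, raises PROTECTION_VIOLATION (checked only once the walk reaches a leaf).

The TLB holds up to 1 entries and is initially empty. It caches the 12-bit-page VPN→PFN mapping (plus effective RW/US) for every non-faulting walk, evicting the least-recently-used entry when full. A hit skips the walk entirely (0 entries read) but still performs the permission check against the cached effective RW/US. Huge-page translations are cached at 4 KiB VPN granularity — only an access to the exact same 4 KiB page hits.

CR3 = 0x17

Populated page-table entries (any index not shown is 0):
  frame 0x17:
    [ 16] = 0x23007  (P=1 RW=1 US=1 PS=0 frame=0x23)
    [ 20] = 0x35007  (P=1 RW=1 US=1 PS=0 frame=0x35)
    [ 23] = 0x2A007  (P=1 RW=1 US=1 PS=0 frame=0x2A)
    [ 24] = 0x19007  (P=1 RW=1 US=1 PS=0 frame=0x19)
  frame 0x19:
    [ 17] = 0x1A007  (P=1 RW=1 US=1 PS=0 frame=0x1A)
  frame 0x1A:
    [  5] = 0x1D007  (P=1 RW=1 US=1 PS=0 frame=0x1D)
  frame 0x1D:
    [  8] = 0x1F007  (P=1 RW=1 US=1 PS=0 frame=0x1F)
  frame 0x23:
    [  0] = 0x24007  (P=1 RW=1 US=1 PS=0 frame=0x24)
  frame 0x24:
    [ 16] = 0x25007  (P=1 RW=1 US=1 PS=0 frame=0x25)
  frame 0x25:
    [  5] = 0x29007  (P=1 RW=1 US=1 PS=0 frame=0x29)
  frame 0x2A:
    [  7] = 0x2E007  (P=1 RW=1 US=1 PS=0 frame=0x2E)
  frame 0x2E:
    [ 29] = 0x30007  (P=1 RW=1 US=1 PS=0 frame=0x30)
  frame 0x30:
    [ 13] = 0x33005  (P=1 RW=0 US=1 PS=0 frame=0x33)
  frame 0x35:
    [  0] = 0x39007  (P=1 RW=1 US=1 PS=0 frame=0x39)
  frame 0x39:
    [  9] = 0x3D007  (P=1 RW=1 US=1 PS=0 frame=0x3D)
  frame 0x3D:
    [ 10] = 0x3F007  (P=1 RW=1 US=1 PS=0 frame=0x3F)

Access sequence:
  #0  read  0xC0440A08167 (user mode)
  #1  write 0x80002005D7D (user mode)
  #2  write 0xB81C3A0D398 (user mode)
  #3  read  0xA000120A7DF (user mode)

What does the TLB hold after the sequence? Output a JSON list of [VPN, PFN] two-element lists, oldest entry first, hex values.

Walk each access:
#0 VA=0xC0440A08167 (r,user):
  [0] read 0x17 idx=24: raw=0x19007 flags P=1 W=1 U=1 S=0
  [1] read 0x19 idx=17: raw=0x1A007 flags P=1 W=1 U=1 S=0
  [2] read 0x1A idx=5: raw=0x1D007 flags P=1 W=1 U=1 S=0
  [3] read 0x1D idx=8: raw=0x1F007 flags P=1 W=1 U=1 S=0
  → PA=0x1F167  (4 entries read)
#1 VA=0x80002005D7D (w,user):
  [0] read 0x17 idx=16: raw=0x23007 flags P=1 W=1 U=1 S=0
  [1] read 0x23 idx=0: raw=0x24007 flags P=1 W=1 U=1 S=0
  [2] read 0x24 idx=16: raw=0x25007 flags P=1 W=1 U=1 S=0
  [3] read 0x25 idx=5: raw=0x29007 flags P=1 W=1 U=1 S=0
  → PA=0x29D7D  (4 entries read)
#2 VA=0xB81C3A0D398 (w,user):
  [0] read 0x17 idx=23: raw=0x2A007 flags P=1 W=1 U=1 S=0
  [1] read 0x2A idx=7: raw=0x2E007 flags P=1 W=1 U=1 S=0
  [2] read 0x2E idx=29: raw=0x30007 flags P=1 W=1 U=1 S=0
  [3] read 0x30 idx=13: raw=0x33005 flags P=1 W=0 U=1 S=0
  ⇒ fault: PROTECTION_VIOLATION  — 4 lookups
#3 VA=0xA000120A7DF (r,user):
  [0] read 0x17 idx=20: raw=0x35007 flags P=1 W=1 U=1 S=0
  [1] read 0x35 idx=0: raw=0x39007 flags P=1 W=1 U=1 S=0
  [2] read 0x39 idx=9: raw=0x3D007 flags P=1 W=1 U=1 S=0
  [3] read 0x3D idx=10: raw=0x3F007 flags P=1 W=1 U=1 S=0
  → PA=0x3F7DF  (4 entries read)

TLB: [["0xA000120A", "0x3F"]]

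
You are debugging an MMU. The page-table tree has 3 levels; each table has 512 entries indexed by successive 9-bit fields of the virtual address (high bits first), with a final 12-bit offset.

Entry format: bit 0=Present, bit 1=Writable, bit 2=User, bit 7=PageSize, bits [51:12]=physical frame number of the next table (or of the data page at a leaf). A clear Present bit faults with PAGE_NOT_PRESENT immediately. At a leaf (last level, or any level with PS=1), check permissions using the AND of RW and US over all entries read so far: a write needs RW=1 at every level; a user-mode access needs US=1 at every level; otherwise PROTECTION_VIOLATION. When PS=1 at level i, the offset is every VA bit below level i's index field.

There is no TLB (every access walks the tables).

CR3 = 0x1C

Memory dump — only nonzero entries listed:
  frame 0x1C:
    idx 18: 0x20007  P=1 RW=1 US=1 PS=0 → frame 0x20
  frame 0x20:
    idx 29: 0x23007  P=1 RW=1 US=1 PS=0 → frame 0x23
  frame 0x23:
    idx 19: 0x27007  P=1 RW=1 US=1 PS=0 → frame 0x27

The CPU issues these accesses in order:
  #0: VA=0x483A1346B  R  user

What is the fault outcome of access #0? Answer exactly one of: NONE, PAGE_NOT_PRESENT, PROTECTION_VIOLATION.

Walk each access:
#0 VA=0x483A1346B (r,user):
  L0: frame=0x1C idx=18 entry=0x20007 [P=1 RW=1 US=1 PS=0]
  L1: frame=0x20 idx=29 entry=0x23007 [P=1 RW=1 US=1 PS=0]
  L2: frame=0x23 idx=19 entry=0x27007 [P=1 RW=1 US=1 PS=0]
  ⇒ phys 0x2746B  [3 reads]

Access #0 fault: NONE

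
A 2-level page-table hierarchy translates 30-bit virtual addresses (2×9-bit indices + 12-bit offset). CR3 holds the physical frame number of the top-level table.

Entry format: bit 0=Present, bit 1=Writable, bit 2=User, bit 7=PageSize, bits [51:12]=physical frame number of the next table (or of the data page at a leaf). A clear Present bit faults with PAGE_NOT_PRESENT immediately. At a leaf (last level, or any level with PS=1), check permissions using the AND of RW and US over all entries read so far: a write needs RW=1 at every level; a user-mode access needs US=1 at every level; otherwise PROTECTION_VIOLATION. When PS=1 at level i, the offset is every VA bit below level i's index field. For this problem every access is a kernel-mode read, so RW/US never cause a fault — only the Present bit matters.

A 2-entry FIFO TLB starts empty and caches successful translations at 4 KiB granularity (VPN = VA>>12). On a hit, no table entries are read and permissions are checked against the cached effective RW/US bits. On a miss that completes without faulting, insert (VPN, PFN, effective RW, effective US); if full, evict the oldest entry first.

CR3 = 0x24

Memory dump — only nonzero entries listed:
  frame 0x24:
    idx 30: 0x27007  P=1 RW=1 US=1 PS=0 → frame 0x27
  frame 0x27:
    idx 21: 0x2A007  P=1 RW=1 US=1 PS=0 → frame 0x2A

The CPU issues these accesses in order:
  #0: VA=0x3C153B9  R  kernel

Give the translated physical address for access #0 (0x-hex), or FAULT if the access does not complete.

Trace:
#0 VA=0x3C153B9 (r,kernel):
  lvl0: tbl 0x24, slot 30 ⇒ 0x27007 (P1/RW1/US1/PS0)
  lvl1: tbl 0x27, slot 21 ⇒ 0x2A007 (P1/RW1/US1/PS0)
  ✓ 0x2A3B9  — 2 lookups

Access #0 PA: 0x2A3B9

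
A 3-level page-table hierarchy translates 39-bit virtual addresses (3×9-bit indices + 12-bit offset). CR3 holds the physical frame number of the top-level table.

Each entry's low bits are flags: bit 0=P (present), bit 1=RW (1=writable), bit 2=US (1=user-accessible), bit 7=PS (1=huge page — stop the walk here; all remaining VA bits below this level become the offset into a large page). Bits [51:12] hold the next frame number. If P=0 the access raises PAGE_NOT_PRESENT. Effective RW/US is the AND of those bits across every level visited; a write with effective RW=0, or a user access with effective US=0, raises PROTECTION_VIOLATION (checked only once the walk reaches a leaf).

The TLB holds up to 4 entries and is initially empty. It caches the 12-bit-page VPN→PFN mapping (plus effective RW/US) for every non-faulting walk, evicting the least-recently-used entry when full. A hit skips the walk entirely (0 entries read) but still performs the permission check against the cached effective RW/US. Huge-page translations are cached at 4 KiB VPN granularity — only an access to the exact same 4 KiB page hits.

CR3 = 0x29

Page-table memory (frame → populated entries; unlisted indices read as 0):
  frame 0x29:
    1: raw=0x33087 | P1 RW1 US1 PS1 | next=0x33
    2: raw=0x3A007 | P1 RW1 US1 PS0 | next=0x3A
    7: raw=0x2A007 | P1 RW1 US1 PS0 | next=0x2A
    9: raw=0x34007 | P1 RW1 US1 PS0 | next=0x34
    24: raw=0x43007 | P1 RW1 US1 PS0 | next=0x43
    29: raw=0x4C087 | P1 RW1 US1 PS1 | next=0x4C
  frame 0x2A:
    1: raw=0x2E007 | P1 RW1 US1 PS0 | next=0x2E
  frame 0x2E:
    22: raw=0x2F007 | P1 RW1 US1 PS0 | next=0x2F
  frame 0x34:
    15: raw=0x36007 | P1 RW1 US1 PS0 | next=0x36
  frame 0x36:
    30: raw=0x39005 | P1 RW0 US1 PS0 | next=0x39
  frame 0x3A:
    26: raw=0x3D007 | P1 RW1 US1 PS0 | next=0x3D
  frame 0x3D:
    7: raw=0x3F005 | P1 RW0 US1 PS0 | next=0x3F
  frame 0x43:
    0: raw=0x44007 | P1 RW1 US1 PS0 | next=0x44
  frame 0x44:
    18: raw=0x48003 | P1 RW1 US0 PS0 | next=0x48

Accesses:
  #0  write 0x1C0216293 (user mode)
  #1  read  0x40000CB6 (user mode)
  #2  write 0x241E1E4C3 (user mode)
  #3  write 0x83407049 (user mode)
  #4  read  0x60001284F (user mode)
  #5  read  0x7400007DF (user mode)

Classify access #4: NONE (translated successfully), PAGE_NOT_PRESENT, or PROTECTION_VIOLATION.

Per-access translation:
#0 VA=0x1C0216293 (w,user):
  [0] read 0x29 idx=7: raw=0x2A007 flags P=1 W=1 U=1 S=0
  [1] read 0x2A idx=1: raw=0x2E007 flags P=1 W=1 U=1 S=0
  [2] read 0x2E idx=22: raw=0x2F007 flags P=1 W=1 U=1 S=0
  ⇒ phys 0x2F293  [3 reads]
#1 VA=0x40000CB6 (r,user):
  [0] read 0x29 idx=1: raw=0x33087 flags P=1 W=1 U=1 S=1
  ⇒ phys 0x33CB6 (huge @L0)  [1 reads]
#2 VA=0x241E1E4C3 (w,user):
  [0] read 0x29 idx=9: raw=0x34007 flags P=1 W=1 U=1 S=0
  [1] read 0x34 idx=15: raw=0x36007 flags P=1 W=1 U=1 S=0
  [2] read 0x36 idx=30: raw=0x39005 flags P=1 W=0 U=1 S=0
  ✗ PROTECTION_VIOLATION  [3 reads]
#3 VA=0x83407049 (w,user):
  [0] read 0x29 idx=2: raw=0x3A007 flags P=1 W=1 U=1 S=0
  [1] read 0x3A idx=26: raw=0x3D007 flags P=1 W=1 U=1 S=0
  [2] read 0x3D idx=7: raw=0x3F005 flags P=1 W=0 U=1 S=0
  ✗ PROTECTION_VIOLATION  [3 reads]
#4 VA=0x60001284F (r,user):
  [0] read 0x29 idx=24: raw=0x43007 flags P=1 W=1 U=1 S=0
  [1] read 0x43 idx=0: raw=0x44007 flags P=1 W=1 U=1 S=0
  [2] read 0x44 idx=18: raw=0x48003 flags P=1 W=1 U=0 S=0
  ✗ PROTECTION_VIOLATION  [3 reads]
#5 VA=0x7400007DF (r,user):
  [0] read 0x29 idx=29: raw=0x4C087 flags P=1 W=1 U=1 S=1
  ⇒ phys 0x4C7DF (huge @L0)  [1 reads]

Access #4 fault: PROTECTION_VIOLATION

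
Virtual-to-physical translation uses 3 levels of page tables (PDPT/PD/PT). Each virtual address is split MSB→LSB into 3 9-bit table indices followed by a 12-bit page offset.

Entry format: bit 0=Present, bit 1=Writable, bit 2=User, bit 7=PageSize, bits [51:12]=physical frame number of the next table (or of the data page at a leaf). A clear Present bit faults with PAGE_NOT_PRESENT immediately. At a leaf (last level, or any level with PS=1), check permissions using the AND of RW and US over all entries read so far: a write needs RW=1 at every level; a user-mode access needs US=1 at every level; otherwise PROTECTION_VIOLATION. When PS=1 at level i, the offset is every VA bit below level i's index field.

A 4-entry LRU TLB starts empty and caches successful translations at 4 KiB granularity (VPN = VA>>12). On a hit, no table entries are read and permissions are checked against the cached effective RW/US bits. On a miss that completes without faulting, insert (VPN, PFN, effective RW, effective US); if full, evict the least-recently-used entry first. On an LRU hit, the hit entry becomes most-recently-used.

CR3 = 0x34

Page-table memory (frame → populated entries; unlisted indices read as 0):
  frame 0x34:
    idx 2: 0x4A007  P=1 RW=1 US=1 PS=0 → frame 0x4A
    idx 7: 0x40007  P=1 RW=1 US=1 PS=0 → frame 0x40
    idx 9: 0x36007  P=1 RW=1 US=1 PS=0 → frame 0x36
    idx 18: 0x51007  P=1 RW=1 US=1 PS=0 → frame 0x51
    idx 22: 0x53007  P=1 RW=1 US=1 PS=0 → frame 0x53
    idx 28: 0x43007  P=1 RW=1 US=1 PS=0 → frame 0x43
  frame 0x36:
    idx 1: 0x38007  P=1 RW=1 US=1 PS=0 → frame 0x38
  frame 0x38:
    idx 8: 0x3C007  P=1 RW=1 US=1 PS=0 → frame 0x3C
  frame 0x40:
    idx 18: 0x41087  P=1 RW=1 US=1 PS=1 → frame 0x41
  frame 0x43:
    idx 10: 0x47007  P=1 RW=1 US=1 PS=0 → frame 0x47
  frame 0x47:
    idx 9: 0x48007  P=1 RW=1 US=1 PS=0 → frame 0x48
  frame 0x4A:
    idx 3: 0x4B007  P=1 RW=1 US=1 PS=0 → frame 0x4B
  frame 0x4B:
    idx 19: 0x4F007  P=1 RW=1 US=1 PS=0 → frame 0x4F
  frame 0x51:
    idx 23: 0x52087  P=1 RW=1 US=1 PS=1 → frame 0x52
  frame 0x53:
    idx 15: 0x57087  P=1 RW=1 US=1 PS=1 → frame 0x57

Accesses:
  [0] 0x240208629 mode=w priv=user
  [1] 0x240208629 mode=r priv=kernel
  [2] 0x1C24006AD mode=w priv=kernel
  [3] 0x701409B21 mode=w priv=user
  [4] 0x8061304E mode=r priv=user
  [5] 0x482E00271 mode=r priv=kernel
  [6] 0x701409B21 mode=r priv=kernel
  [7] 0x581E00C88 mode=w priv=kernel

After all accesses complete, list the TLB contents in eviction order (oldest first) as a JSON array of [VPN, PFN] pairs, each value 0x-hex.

Walk each access:
#0 VA=0x240208629 (w,user):
  L0 @0x34[9] → 0x36007  P=1,RW=1,US=1,PS=0
  L1 @0x36[1] → 0x38007  P=1,RW=1,US=1,PS=0
  L2 @0x38[8] → 0x3C007  P=1,RW=1,US=1,PS=0
  → PA=0x3C629  (3 entries read)
#1 VA=0x240208629 (r,kernel):
  TLB hit vpn=0x240208 → PA=0x3C629
#2 VA=0x1C24006AD (w,kernel):
  L0 @0x34[7] → 0x40007  P=1,RW=1,US=1,PS=0
  L1 @0x40[18] → 0x41087  P=1,RW=1,US=1,PS=1
  → PA=0x416AD (huge @L1)  (2 entries read)
#3 VA=0x701409B21 (w,user):
  L0 @0x34[28] → 0x43007  P=1,RW=1,US=1,PS=0
  L1 @0x43[10] → 0x47007  P=1,RW=1,US=1,PS=0
  L2 @0x47[9] → 0x48007  P=1,RW=1,US=1,PS=0
  → PA=0x48B21  (3 entries read)
#4 VA=0x8061304E (r,user):
  L0 @0x34[2] → 0x4A007  P=1,RW=1,US=1,PS=0
  L1 @0x4A[3] → 0x4B007  P=1,RW=1,US=1,PS=0
  L2 @0x4B[19] → 0x4F007  P=1,RW=1,US=1,PS=0
  → PA=0x4F04E  (3 entries read)
#5 VA=0x482E00271 (r,kernel):
  L0 @0x34[18] → 0x51007  P=1,RW=1,US=1,PS=0
  L1 @0x51[23] → 0x52087  P=1,RW=1,US=1,PS=1
  → PA=0x52271 (huge @L1)  (2 entries read)
#6 VA=0x701409B21 (r,kernel):
  TLB hit vpn=0x701409 → PA=0x48B21
#7 VA=0x581E00C88 (w,kernel):
  L0 @0x34[22] → 0x53007  P=1,RW=1,US=1,PS=0
  L1 @0x53[15] → 0x57087  P=1,RW=1,US=1,PS=1
  → PA=0x57C88 (huge @L1)  (2 entries read)

TLB: [["0x80613", "0x4F"], ["0x482E00", "0x52"], ["0x701409", "0x48"], ["0x581E00", "0x57"]]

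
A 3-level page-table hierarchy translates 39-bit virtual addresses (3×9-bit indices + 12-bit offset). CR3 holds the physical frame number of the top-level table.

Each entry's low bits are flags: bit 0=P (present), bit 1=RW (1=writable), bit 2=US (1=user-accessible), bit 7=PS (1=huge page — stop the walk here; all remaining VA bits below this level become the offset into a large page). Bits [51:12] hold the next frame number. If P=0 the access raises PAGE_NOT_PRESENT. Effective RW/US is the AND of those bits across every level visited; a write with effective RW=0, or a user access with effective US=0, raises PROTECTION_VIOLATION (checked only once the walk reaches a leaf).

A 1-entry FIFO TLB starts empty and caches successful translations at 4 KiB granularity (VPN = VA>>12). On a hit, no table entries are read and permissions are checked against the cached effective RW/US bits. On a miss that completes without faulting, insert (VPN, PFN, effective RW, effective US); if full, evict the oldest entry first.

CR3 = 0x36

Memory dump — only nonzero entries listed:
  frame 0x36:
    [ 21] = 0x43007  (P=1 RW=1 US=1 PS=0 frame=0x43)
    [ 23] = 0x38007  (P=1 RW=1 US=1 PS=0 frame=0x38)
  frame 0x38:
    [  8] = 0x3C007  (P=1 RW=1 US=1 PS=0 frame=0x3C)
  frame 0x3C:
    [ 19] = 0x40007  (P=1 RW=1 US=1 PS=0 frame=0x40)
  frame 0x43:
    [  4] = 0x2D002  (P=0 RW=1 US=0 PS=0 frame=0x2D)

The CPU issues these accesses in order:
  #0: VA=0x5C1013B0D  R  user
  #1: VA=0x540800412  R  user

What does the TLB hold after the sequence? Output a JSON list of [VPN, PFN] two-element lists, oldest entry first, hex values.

Trace:
#0 VA=0x5C1013B0D (r,user):
  L0 @0x36[23] → 0x38007  P=1,RW=1,US=1,PS=0
  L1 @0x38[8] → 0x3C007  P=1,RW=1,US=1,PS=0
  L2 @0x3C[19] → 0x40007  P=1,RW=1,US=1,PS=0
  ⇒ phys 0x40B0D  [3 reads]
#1 VA=0x540800412 (r,user):
  L0 @0x36[21] → 0x43007  P=1,RW=1,US=1,PS=0
  L1 @0x43[4] → 0x2D002  P=0,RW=1,US=0,PS=0
  → PAGE_NOT_PRESENT  (2 entries read)

TLB: [["0x5C1013", "0x40"]]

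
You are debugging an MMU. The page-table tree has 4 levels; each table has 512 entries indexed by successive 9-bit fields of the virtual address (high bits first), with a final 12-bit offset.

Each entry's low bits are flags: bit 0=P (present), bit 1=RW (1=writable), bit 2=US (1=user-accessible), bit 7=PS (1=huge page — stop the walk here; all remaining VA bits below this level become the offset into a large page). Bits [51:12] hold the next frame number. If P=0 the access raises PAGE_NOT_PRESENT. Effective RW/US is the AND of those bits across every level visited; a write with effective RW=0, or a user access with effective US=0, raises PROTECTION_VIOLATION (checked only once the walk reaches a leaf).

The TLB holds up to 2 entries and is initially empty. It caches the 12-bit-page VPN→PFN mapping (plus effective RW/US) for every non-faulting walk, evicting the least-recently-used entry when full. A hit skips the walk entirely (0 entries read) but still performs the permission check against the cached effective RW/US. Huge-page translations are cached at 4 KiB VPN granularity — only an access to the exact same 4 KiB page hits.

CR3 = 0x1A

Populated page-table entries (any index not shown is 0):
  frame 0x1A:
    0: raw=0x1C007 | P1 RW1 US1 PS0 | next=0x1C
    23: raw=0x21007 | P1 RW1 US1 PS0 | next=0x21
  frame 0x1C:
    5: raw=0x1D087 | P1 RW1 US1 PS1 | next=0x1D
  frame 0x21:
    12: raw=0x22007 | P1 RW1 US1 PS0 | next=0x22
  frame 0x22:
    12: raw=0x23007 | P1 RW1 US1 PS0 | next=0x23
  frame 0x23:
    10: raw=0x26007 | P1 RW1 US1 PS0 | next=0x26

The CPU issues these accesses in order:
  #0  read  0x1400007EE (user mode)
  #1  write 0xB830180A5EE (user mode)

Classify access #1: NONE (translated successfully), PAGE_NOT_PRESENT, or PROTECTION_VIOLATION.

Per-access translation:
#0 VA=0x1400007EE (r,user):
  lvl0: tbl 0x1A, slot 0 ⇒ 0x1C007 (P1/RW1/US1/PS0)
  lvl1: tbl 0x1C, slot 5 ⇒ 0x1D087 (P1/RW1/US1/PS1)
  ✓ 0x1D7EE (huge @L1)  — 2 lookups
#1 VA=0xB830180A5EE (w,user):
  lvl0: tbl 0x1A, slot 23 ⇒ 0x21007 (P1/RW1/US1/PS0)
  lvl1: tbl 0x21, slot 12 ⇒ 0x22007 (P1/RW1/US1/PS0)
  lvl2: tbl 0x22, slot 12 ⇒ 0x23007 (P1/RW1/US1/PS0)
  lvl3: tbl 0x23, slot 10 ⇒ 0x26007 (P1/RW1/US1/PS0)
  ✓ 0x265EE  — 4 lookups

Access #1 fault: NONE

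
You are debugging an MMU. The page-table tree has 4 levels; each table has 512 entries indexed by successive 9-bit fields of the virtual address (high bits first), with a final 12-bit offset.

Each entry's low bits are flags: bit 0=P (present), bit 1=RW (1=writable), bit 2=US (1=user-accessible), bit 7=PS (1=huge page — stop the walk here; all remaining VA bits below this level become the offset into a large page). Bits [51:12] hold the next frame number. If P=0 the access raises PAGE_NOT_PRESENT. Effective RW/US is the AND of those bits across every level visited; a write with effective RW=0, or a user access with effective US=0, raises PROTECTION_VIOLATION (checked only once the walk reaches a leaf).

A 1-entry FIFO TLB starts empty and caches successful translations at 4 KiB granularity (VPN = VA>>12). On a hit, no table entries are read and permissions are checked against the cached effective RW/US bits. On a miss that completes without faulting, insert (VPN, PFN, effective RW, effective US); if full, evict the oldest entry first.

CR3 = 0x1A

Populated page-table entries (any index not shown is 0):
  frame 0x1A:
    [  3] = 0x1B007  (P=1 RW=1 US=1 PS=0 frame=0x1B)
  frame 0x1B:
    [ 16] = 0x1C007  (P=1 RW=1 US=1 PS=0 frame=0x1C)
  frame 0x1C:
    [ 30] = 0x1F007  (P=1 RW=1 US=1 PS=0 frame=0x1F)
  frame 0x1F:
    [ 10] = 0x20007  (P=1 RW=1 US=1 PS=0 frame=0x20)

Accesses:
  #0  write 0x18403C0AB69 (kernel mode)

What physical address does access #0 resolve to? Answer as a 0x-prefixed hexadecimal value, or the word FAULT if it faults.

Per-access translation:
#0 VA=0x18403C0AB69 (w,kernel):
  lvl0: tbl 0x1A, slot 3 ⇒ 0x1B007 (P1/RW1/US1/PS0)
  lvl1: tbl 0x1B, slot 16 ⇒ 0x1C007 (P1/RW1/US1/PS0)
  lvl2: tbl 0x1C, slot 30 ⇒ 0x1F007 (P1/RW1/US1/PS0)
  lvl3: tbl 0x1F, slot 10 ⇒ 0x20007 (P1/RW1/US1/PS0)
  ⇒ phys 0x20B69  [4 reads]

Access #0 PA: 0x20B69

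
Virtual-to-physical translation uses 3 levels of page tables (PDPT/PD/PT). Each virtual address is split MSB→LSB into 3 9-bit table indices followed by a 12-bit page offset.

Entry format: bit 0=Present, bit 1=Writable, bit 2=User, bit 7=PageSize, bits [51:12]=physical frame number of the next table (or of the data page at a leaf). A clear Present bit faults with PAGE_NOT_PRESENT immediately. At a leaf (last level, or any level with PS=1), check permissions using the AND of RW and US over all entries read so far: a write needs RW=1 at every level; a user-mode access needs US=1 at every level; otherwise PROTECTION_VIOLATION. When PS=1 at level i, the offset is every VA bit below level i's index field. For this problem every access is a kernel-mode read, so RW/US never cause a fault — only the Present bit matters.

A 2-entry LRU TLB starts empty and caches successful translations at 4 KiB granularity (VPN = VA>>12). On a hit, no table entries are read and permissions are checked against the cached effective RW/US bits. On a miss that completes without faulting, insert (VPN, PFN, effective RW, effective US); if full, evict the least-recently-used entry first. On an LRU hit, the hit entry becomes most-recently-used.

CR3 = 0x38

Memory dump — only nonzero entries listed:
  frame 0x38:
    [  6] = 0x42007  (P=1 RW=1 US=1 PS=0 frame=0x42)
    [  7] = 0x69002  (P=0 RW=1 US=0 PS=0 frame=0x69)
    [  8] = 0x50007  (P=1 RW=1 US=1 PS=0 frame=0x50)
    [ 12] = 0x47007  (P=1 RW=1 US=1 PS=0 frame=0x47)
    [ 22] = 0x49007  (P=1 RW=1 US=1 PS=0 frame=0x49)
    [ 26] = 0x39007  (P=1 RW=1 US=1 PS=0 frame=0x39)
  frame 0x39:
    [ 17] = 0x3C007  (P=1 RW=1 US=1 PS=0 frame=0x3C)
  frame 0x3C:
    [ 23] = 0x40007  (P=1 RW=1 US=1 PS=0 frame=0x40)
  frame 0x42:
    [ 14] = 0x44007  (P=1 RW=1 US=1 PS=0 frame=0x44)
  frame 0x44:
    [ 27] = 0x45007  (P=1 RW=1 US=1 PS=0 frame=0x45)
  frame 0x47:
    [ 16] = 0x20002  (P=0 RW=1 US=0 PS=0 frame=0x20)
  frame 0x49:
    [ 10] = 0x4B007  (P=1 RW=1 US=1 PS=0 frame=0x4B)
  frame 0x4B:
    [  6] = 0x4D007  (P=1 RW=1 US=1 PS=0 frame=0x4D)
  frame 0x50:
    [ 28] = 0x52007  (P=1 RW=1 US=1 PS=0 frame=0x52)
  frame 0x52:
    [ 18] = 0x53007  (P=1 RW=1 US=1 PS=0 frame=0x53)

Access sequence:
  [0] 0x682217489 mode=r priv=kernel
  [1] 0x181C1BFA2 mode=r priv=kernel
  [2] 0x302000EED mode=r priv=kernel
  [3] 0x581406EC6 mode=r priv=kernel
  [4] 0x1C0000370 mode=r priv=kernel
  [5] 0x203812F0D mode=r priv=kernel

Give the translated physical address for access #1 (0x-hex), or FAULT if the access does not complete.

Walk each access:
#0 VA=0x682217489 (r,kernel):
  [0] read 0x38 idx=26: raw=0x39007 flags P=1 W=1 U=1 S=0
  [1] read 0x39 idx=17: raw=0x3C007 flags P=1 W=1 U=1 S=0
  [2] read 0x3C idx=23: raw=0x40007 flags P=1 W=1 U=1 S=0
  ✓ 0x40489  — 3 lookups
#1 VA=0x181C1BFA2 (r,kernel):
  [0] read 0x38 idx=6: raw=0x42007 flags P=1 W=1 U=1 S=0
  [1] read 0x42 idx=14: raw=0x44007 flags P=1 W=1 U=1 S=0
  [2] read 0x44 idx=27: raw=0x45007 flags P=1 W=1 U=1 S=0
  ✓ 0x45FA2  — 3 lookups
#2 VA=0x302000EED (r,kernel):
  [0] read 0x38 idx=12: raw=0x47007 flags P=1 W=1 U=1 S=0
  [1] read 0x47 idx=16: raw=0x20002 flags P=0 W=1 U=0 S=0
  ✗ PAGE_NOT_PRESENT  [2 reads]
#3 VA=0x581406EC6 (r,kernel):
  [0] read 0x38 idx=22: raw=0x49007 flags P=1 W=1 U=1 S=0
  [1] read 0x49 idx=10: raw=0x4B007 flags P=1 W=1 U=1 S=0
  [2] read 0x4B idx=6: raw=0x4D007 flags P=1 W=1 U=1 S=0
  ✓ 0x4DEC6  — 3 lookups
#4 VA=0x1C0000370 (r,kernel):
  [0] read 0x38 idx=7: raw=0x69002 flags P=0 W=1 U=0 S=0
  ✗ PAGE_NOT_PRESENT  [1 reads]
#5 VA=0x203812F0D (r,kernel):
  [0] read 0x38 idx=8: raw=0x50007 flags P=1 W=1 U=1 S=0
  [1] read 0x50 idx=28: raw=0x52007 flags P=1 W=1 U=1 S=0
  [2] read 0x52 idx=18: raw=0x53007 flags P=1 W=1 U=1 S=0
  ✓ 0x53F0D  — 3 lookups

Access #1 PA: 0x45FA2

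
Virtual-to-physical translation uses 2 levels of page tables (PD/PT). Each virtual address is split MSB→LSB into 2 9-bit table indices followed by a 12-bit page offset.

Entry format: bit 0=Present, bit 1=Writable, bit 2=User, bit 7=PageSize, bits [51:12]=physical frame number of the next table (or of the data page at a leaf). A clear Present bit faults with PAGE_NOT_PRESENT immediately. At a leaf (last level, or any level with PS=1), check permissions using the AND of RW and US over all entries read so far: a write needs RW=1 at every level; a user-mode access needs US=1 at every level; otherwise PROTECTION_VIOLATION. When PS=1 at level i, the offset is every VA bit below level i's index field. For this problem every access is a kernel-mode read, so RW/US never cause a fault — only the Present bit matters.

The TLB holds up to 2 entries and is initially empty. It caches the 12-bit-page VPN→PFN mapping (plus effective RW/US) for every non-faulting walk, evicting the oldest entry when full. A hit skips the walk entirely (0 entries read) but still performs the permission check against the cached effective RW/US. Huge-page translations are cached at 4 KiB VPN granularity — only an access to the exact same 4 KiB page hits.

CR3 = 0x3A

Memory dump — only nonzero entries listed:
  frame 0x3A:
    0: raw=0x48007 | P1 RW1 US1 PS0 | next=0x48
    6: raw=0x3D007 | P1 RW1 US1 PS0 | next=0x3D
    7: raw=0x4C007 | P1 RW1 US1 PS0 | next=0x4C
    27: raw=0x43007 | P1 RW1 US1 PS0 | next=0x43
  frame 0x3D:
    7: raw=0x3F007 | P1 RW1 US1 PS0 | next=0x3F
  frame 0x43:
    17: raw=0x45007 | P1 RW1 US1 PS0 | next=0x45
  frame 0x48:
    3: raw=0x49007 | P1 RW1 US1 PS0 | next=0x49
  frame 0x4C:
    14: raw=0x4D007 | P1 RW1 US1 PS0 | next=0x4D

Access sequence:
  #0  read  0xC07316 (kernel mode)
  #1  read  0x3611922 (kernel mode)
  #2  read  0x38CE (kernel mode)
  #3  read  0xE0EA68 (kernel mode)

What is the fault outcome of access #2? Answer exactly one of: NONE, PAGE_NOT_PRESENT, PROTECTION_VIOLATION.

Trace:
#0 VA=0xC07316 (r,kernel):
  L0 @0x3A[6] → 0x3D007  P=1,RW=1,US=1,PS=0
  L1 @0x3D[7] → 0x3F007  P=1,RW=1,US=1,PS=0
  → PA=0x3F316  (2 entries read)
#1 VA=0x3611922 (r,kernel):
  L0 @0x3A[27] → 0x43007  P=1,RW=1,US=1,PS=0
  L1 @0x43[17] → 0x45007  P=1,RW=1,US=1,PS=0
  → PA=0x45922  (2 entries read)
#2 VA=0x38CE (r,kernel):
  L0 @0x3A[0] → 0x48007  P=1,RW=1,US=1,PS=0
  L1 @0x48[3] → 0x49007  P=1,RW=1,US=1,PS=0
  → PA=0x498CE  (2 entries read)
#3 VA=0xE0EA68 (r,kernel):
  L0 @0x3A[7] → 0x4C007  P=1,RW=1,US=1,PS=0
  L1 @0x4C[14] → 0x4D007  P=1,RW=1,US=1,PS=0
  → PA=0x4DA68  (2 entries read)

Access #2 fault: NONE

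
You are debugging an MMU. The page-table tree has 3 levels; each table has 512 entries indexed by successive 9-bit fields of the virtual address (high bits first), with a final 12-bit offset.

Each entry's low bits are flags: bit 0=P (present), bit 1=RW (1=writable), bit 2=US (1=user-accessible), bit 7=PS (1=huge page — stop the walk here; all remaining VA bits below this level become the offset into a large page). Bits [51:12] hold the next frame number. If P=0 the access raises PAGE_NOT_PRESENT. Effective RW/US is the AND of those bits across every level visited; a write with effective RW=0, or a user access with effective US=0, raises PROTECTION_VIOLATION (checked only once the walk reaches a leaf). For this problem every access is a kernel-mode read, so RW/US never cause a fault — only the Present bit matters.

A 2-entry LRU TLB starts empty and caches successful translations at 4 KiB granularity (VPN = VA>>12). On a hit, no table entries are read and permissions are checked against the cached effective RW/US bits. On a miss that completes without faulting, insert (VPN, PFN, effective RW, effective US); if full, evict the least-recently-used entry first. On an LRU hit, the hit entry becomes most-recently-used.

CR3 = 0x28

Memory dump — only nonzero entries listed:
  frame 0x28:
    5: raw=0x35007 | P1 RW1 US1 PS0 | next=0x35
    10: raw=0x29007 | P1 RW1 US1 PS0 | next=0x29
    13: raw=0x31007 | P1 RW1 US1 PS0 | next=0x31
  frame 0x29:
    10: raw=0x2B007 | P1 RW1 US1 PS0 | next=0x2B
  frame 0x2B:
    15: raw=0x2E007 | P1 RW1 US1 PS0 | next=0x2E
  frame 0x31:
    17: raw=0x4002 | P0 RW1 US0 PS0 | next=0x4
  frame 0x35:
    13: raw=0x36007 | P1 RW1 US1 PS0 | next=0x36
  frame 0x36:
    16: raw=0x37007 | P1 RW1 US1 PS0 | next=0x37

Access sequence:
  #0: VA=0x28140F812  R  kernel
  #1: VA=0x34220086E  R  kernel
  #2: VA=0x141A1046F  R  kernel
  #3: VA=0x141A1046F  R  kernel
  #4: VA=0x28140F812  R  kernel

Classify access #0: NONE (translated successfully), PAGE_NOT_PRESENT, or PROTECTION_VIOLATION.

Walk each access:
#0 VA=0x28140F812 (r,kernel):
  L0 @0x28[10] → 0x29007  P=1,RW=1,US=1,PS=0
  L1 @0x29[10] → 0x2B007  P=1,RW=1,US=1,PS=0
  L2 @0x2B[15] → 0x2E007  P=1,RW=1,US=1,PS=0
  ⇒ phys 0x2E812  [3 reads]
#1 VA=0x34220086E (r,kernel):
  L0 @0x28[13] → 0x31007  P=1,RW=1,US=1,PS=0
  L1 @0x31[17] → 0x4002  P=0,RW=1,US=0,PS=0
  ✗ PAGE_NOT_PRESENT  [2 reads]
#2 VA=0x141A1046F (r,kernel):
  L0 @0x28[5] → 0x35007  P=1,RW=1,US=1,PS=0
  L1 @0x35[13] → 0x36007  P=1,RW=1,US=1,PS=0
  L2 @0x36[16] → 0x37007  P=1,RW=1,US=1,PS=0
  ⇒ phys 0x3746F  [3 reads]
#3 VA=0x141A1046F (r,kernel):
  TLB hit vpn=0x141A10 → PA=0x3746F
#4 VA=0x28140F812 (r,kernel):
  TLB hit vpn=0x28140F → PA=0x2E812

Access #0 fault: NONE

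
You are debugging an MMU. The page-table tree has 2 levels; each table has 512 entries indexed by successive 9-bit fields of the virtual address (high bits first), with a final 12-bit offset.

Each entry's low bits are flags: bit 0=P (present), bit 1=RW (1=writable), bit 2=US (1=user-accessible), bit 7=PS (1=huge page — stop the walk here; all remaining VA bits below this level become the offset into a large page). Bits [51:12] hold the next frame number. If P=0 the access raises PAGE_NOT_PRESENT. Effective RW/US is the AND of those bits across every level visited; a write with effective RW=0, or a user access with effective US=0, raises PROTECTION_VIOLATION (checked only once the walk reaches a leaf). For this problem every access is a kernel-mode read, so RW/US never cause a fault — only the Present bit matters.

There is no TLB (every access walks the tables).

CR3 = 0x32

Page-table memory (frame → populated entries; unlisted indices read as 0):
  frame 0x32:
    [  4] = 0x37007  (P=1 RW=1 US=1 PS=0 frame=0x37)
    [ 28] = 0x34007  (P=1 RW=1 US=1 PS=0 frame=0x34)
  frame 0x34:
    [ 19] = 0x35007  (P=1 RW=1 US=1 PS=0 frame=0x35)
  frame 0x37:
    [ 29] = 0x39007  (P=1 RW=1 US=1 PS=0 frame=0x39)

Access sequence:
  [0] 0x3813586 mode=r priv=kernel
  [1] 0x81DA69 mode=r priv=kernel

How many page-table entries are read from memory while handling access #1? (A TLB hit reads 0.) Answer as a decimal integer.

Trace:
#0 VA=0x3813586 (r,kernel):
  [0] read 0x32 idx=28: raw=0x34007 flags P=1 W=1 U=1 S=0
  [1] read 0x34 idx=19: raw=0x35007 flags P=1 W=1 U=1 S=0
  ⇒ phys 0x35586  [2 reads]
#1 VA=0x81DA69 (r,kernel):
  [0] read 0x32 idx=4: raw=0x37007 flags P=1 W=1 U=1 S=0
  [1] read 0x37 idx=29: raw=0x39007 flags P=1 W=1 U=1 S=0
  ⇒ phys 0x39A69  [2 reads]

Entries read for #1: 2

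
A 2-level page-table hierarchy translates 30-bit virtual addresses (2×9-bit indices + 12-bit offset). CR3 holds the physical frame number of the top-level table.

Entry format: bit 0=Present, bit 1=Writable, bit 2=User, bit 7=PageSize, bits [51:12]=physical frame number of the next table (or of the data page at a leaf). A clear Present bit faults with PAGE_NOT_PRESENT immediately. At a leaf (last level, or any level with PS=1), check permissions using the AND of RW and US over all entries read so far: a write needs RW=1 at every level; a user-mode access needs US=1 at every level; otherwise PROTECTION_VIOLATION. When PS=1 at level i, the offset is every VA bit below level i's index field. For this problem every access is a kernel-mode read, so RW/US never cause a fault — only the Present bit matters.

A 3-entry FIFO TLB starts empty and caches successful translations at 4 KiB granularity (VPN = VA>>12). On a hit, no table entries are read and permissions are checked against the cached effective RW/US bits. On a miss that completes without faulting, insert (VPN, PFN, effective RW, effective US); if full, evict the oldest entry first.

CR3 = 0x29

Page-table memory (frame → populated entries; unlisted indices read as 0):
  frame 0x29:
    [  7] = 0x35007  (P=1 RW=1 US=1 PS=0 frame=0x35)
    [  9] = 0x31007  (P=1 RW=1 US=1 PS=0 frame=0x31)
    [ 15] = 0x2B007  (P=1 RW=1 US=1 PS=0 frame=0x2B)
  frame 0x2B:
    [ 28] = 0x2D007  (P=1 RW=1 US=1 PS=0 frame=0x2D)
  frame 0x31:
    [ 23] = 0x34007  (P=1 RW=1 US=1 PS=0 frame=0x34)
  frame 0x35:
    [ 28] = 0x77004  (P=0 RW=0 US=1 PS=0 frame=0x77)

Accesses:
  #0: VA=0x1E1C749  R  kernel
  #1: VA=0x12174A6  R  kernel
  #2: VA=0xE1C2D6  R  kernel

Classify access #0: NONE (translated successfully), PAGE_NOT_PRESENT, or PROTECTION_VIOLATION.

Walk each access:
#0 VA=0x1E1C749 (r,kernel):
  [0] read 0x29 idx=15: raw=0x2B007 flags P=1 W=1 U=1 S=0
  [1] read 0x2B idx=28: raw=0x2D007 flags P=1 W=1 U=1 S=0
  ⇒ phys 0x2D749  [2 reads]
#1 VA=0x12174A6 (r,kernel):
  [0] read 0x29 idx=9: raw=0x31007 flags P=1 W=1 U=1 S=0
  [1] read 0x31 idx=23: raw=0x34007 flags P=1 W=1 U=1 S=0
  ⇒ phys 0x344A6  [2 reads]
#2 VA=0xE1C2D6 (r,kernel):
  [0] read 0x29 idx=7: raw=0x35007 flags P=1 W=1 U=1 S=0
  [1] read 0x35 idx=28: raw=0x77004 flags P=0 W=0 U=1 S=0
  → PAGE_NOT_PRESENT  (2 entries read)

Access #0 fault: NONE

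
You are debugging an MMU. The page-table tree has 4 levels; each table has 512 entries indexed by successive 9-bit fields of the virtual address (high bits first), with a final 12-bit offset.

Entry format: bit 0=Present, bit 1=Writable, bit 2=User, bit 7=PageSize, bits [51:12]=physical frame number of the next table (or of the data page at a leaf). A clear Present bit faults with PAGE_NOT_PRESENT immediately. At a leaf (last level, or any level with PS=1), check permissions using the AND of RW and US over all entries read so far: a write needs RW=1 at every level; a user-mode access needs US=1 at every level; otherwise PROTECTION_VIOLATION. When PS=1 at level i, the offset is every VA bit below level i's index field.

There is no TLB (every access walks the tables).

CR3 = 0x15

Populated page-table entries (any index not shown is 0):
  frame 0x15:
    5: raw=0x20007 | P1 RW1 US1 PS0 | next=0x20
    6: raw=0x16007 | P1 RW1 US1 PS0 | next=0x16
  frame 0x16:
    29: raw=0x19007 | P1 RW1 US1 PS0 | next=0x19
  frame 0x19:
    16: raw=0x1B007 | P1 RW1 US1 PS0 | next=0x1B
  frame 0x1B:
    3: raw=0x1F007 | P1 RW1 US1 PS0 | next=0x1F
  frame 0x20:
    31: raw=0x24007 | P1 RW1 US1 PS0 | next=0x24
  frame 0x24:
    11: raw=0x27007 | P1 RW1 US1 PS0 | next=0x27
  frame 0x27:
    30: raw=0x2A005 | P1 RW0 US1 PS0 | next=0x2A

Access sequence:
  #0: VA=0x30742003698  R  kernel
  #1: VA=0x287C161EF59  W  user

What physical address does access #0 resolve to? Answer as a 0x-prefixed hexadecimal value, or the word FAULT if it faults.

Trace:
#0 VA=0x30742003698 (r,kernel):
  lvl0: tbl 0x15, slot 6 ⇒ 0x16007 (P1/RW1/US1/PS0)
  lvl1: tbl 0x16, slot 29 ⇒ 0x19007 (P1/RW1/US1/PS0)
  lvl2: tbl 0x19, slot 16 ⇒ 0x1B007 (P1/RW1/US1/PS0)
  lvl3: tbl 0x1B, slot 3 ⇒ 0x1F007 (P1/RW1/US1/PS0)
  ✓ 0x1F698  — 4 lookups
#1 VA=0x287C161EF59 (w,user):
  lvl0: tbl 0x15, slot 5 ⇒ 0x20007 (P1/RW1/US1/PS0)
  lvl1: tbl 0x20, slot 31 ⇒ 0x24007 (P1/RW1/US1/PS0)
  lvl2: tbl 0x24, slot 11 ⇒ 0x27007 (P1/RW1/US1/PS0)
  lvl3: tbl 0x27, slot 30 ⇒ 0x2A005 (P1/RW0/US1/PS0)
  ⇒ fault: PROTECTION_VIOLATION  — 4 lookups

Access #0 PA: 0x1F698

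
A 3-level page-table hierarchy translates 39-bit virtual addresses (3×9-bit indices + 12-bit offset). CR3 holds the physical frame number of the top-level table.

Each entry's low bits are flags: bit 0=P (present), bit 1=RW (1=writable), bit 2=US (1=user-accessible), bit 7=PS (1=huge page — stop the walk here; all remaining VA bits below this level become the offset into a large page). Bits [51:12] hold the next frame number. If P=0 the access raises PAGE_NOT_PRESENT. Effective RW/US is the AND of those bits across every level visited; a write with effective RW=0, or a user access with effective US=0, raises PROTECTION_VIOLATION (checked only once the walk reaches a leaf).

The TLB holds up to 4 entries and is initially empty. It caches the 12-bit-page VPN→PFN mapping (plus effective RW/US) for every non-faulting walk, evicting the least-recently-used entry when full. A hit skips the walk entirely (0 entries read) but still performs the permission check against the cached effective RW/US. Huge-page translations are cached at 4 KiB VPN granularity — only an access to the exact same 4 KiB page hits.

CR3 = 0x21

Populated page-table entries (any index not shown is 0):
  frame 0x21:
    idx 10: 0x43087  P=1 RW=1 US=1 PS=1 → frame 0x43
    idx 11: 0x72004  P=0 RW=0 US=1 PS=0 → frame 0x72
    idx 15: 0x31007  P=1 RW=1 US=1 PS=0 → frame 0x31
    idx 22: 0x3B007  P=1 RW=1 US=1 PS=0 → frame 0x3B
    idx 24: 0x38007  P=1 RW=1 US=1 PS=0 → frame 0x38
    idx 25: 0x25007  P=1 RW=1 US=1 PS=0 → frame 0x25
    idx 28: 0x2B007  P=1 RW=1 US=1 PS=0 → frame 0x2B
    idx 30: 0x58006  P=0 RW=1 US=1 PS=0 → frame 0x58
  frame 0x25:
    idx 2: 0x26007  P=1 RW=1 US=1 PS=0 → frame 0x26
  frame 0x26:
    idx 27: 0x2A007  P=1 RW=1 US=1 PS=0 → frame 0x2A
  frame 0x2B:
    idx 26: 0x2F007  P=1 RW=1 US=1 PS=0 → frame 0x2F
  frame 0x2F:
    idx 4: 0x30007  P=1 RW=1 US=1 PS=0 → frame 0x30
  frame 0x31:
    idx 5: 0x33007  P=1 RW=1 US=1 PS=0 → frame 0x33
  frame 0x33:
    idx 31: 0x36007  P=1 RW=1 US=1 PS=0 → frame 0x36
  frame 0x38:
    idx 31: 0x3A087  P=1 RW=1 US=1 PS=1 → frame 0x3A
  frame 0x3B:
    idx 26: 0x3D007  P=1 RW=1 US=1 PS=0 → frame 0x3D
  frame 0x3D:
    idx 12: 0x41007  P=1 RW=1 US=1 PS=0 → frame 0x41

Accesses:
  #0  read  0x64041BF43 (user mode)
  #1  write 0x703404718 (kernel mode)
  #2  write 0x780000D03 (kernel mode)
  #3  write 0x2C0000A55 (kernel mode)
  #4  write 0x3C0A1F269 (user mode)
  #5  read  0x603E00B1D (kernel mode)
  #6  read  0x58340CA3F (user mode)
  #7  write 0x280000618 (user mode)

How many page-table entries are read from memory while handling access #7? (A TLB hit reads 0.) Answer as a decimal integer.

Per-access translation:
#0 VA=0x64041BF43 (r,user):
  lvl0: tbl 0x21, slot 25 ⇒ 0x25007 (P1/RW1/US1/PS0)
  lvl1: tbl 0x25, slot 2 ⇒ 0x26007 (P1/RW1/US1/PS0)
  lvl2: tbl 0x26, slot 27 ⇒ 0x2A007 (P1/RW1/US1/PS0)
  → PA=0x2AF43  (3 entries read)
#1 VA=0x703404718 (w,kernel):
  lvl0: tbl 0x21, slot 28 ⇒ 0x2B007 (P1/RW1/US1/PS0)
  lvl1: tbl 0x2B, slot 26 ⇒ 0x2F007 (P1/RW1/US1/PS0)
  lvl2: tbl 0x2F, slot 4 ⇒ 0x30007 (P1/RW1/US1/PS0)
  → PA=0x30718  (3 entries read)
#2 VA=0x780000D03 (w,kernel):
  lvl0: tbl 0x21, slot 30 ⇒ 0x58006 (P0/RW1/US1/PS0)
  ✗ PAGE_NOT_PRESENT  [1 reads]
#3 VA=0x2C0000A55 (w,kernel):
  lvl0: tbl 0x21, slot 11 ⇒ 0x72004 (P0/RW0/US1/PS0)
  ✗ PAGE_NOT_PRESENT  [1 reads]
#4 VA=0x3C0A1F269 (w,user):
  lvl0: tbl 0x21, slot 15 ⇒ 0x31007 (P1/RW1/US1/PS0)
  lvl1: tbl 0x31, slot 5 ⇒ 0x33007 (P1/RW1/US1/PS0)
  lvl2: tbl 0x33, slot 31 ⇒ 0x36007 (P1/RW1/US1/PS0)
  → PA=0x36269  (3 entries read)
#5 VA=0x603E00B1D (r,kernel):
  lvl0: tbl 0x21, slot 24 ⇒ 0x38007 (P1/RW1/US1/PS0)
  lvl1: tbl 0x38, slot 31 ⇒ 0x3A087 (P1/RW1/US1/PS1)
  → PA=0x3AB1D (huge @L1)  (2 entries read)
#6 VA=0x58340CA3F (r,user):
  lvl0: tbl 0x21, slot 22 ⇒ 0x3B007 (P1/RW1/US1/PS0)
  lvl1: tbl 0x3B, slot 26 ⇒ 0x3D007 (P1/RW1/US1/PS0)
  lvl2: tbl 0x3D, slot 12 ⇒ 0x41007 (P1/RW1/US1/PS0)
  → PA=0x41A3F  (3 entries read)
#7 VA=0x280000618 (w,user):
  lvl0: tbl 0x21, slot 10 ⇒ 0x43087 (P1/RW1/US1/PS1)
  → PA=0x43618 (huge @L0)  (1 entries read)

Entries read for #7: 1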